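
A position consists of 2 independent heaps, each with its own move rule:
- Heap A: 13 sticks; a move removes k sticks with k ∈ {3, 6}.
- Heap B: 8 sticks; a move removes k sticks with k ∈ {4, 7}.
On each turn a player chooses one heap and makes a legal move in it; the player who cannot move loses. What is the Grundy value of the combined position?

3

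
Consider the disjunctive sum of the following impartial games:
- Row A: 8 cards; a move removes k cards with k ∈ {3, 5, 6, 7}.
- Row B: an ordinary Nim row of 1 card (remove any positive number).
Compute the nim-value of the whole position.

Grundy values for row A (subtraction set {3, 5, 6, 7}):
g(0) = mex{} = 0
g(1) = mex{} = 0
g(2) = mex{} = 0
g(3) = mex{0} = 1
g(4) = mex{0} = 1
g(5) = mex{0} = 1
g(6) = mex{0,1} = 2
g(7) = mex{0,1} = 2
g(8) = mex{0,1} = 2
So g(8) = 2.
Row B is a plain Nim row of size 1, so its Grundy value is 1.
The value of a disjunctive sum is the nim-sum of the parts.
Combined value = 2 ⊕ 1 = 3.

3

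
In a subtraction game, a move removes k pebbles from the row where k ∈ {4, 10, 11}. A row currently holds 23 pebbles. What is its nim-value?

0

Grundy values for subtraction set {4, 10, 11}:
k:     0  1  2  3  4  5  6  7  8  9 10 11 12 13 14 15 16 17 18 19 20 21 22 23
g(k):  0  0  0  0  1  1  1  1  0  0  2  2  1  1  3  0  0  0  2  1  1  1  0  0
So g(23) = 0.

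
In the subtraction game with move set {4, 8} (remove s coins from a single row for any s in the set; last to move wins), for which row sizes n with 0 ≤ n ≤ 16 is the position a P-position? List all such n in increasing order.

Build the Grundy sequence with g(k) = mex{g(k−s) : s ∈ {4, 8}, s ≤ k}:
k:     0  1  2  3  4  5  6  7  8  9 10 11 12 13 14 15 16
g(k):  0  0  0  0  1  1  1  1  2  2  2  2  0  0  0  0  1
The P-positions (g = 0) in 0..16 are 0, 1, 2, 3, 12, 13, 14, 15.

0, 1, 2, 3, 12, 13, 14, 15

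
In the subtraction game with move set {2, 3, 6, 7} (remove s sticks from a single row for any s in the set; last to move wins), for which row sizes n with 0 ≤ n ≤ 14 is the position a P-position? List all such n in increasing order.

0, 1, 5, 9, 10, 14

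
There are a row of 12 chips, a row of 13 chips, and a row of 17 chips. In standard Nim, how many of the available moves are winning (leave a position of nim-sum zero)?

1

Nim-sum: 12 ^ 13 ^ 17 = 16.
The overall nim-sum is X = 16. A row of size p has a winning move iff p XOR X < p (reduce it to p XOR X).
  12: 12 XOR 16 = 28 ≥ 12 — no move.
  13: 13 XOR 16 = 29 ≥ 13 — no move.
  17: 17 XOR 16 = 1 < 17 — winning move (to 1).
That gives 1 winning move.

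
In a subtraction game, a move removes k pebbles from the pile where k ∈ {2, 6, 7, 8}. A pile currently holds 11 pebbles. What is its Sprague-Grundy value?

3

Build the Grundy sequence with g(k) = mex{g(k−s) : s ∈ {2, 6, 7, 8}, s ≤ k}:
g(0) = mex{} = 0
g(1) = mex{} = 0
g(2) = mex{0} = 1
g(3) = mex{0} = 1
g(4) = mex{1} = 0
g(5) = mex{1} = 0
g(6) = mex{0} = 1
g(7) = mex{0} = 1
g(8) = mex{0,1} = 2
g(9) = mex{0,1} = 2
g(10) = mex{0,1,2} = 3
g(11) = mex{0,1,2} = 3
So g(11) = 3.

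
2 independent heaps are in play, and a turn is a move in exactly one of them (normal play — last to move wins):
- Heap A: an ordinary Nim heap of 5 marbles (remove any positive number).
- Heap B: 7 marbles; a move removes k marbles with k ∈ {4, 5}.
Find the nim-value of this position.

Heap A is a plain Nim heap of size 5, so its Grundy value is 5.
For heap B, compute g(0), g(1), … with moves {4, 5}:
g(0) = mex{} = 0
g(1) = mex{} = 0
g(2) = mex{} = 0
g(3) = mex{} = 0
g(4) = mex{0} = 1
g(5) = mex{0} = 1
g(6) = mex{0} = 1
g(7) = mex{0} = 1
So g(7) = 1.
The value of a disjunctive sum is the nim-sum of the parts.
Combined value = 5 XOR 1 = 4.

4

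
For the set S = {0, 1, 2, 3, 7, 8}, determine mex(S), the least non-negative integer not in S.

The values 0, 1, 2, 3 are all present; 4 is the first non-negative integer missing from the set.

4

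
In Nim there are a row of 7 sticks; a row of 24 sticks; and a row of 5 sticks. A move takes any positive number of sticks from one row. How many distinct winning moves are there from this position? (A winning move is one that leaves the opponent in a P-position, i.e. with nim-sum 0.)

Nim-sum: 7 ^ 24 ^ 5 = 26.
The overall nim-sum is X = 26. A row of size p has a winning move iff p XOR X < p (reduce it to p XOR X).
  7: 7 XOR 26 = 29 ≥ 7 — no move.
  24: 24 XOR 26 = 2 < 24 — winning move (to 2).
  5: 5 XOR 26 = 31 ≥ 5 — no move.
That gives 1 winning move.

1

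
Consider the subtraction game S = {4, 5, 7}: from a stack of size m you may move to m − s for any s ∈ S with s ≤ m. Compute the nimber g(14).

0

Compute g(0), g(1), … for moves {4, 5, 7}:
g(0) = mex{} = 0
g(1) = mex{} = 0
g(2) = mex{} = 0
g(3) = mex{} = 0
g(4) = mex{0} = 1
g(5) = mex{0} = 1
g(6) = mex{0} = 1
g(7) = mex{0} = 1
g(8) = mex{0,1} = 2
g(9) = mex{0,1} = 2
g(10) = mex{0,1} = 2
g(11) = mex{1} = 0
g(12) = mex{1,2} = 0
g(13) = mex{1,2} = 0
g(14) = mex{1,2} = 0
So g(14) = 0.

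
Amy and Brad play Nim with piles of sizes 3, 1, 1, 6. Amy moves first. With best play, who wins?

Amy wins

Write each in binary and XOR column by column:
  011  (3)
  001  (1)
  001  (1)
  110  (6)
  ---
  101  (5)
The nim-sum is 5 ≠ 0, so this is an N-position: the player to move can win; Amy has a winning move.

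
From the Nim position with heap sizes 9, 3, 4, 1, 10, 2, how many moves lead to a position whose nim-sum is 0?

1

Nim-sum: 9 ⊕ 3 ⊕ 4 ⊕ 1 ⊕ 10 ⊕ 2 = 7.
The overall nim-sum is X = 7. A heap of size p has a winning move iff p XOR X < p (reduce it to p XOR X).
  9: 9 XOR 7 = 14 ≥ 9 — no move.
  3: 3 XOR 7 = 4 ≥ 3 — no move.
  4: 4 XOR 7 = 3 < 4 — winning move (to 3).
  1: 1 XOR 7 = 6 ≥ 1 — no move.
  10: 10 XOR 7 = 13 ≥ 10 — no move.
  2: 2 XOR 7 = 5 ≥ 2 — no move.
That gives 1 winning move.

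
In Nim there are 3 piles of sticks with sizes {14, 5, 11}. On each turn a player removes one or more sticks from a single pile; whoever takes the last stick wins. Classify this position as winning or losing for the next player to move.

Losing position

Nim-sum: 14 XOR 5 XOR 11 = 0.
The nim-sum is 0, so this is a P-position: the player to move is in a losing position under optimal play.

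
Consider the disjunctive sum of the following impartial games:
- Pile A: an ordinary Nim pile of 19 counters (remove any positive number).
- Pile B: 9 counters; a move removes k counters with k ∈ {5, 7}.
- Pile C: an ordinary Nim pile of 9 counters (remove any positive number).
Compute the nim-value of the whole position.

27

Pile A is a plain Nim pile of size 19, so its Grundy value is 19.
Build the Grundy sequence for pile B with g(k) = mex{g(k−s) : s ∈ {5, 7}, s ≤ k}:
k:     0  1  2  3  4  5  6  7  8  9
g(k):  0  0  0  0  0  1  1  1  1  1
So g(9) = 1.
Pile C is a plain Nim pile of size 9, so its Grundy value is 9.
The value of a disjunctive sum is the nim-sum of the parts.
Combined value = 19 ⊕ 1 ⊕ 9 = 27.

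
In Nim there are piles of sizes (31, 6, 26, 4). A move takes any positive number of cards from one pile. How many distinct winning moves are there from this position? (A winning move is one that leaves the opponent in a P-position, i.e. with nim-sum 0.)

3

Compute the nim-sum pairwise:
31 XOR 6 = 25
25 XOR 26 = 3
3 XOR 4 = 7
The overall nim-sum is X = 7. A pile of size p has a winning move iff p XOR X < p (reduce it to p XOR X).
  31: 31 XOR 7 = 24 < 31 — winning move (to 24).
  6: 6 XOR 7 = 1 < 6 — winning move (to 1).
  26: 26 XOR 7 = 29 ≥ 26 — no move.
  4: 4 XOR 7 = 3 < 4 — winning move (to 3).
That gives 3 winning moves.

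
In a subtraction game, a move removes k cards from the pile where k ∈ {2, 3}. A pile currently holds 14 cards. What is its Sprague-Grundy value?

2

Build the Grundy sequence with g(k) = mex{g(k−s) : s ∈ {2, 3}, s ≤ k}:
k:     0  1  2  3  4  5  6  7  8  9 10 11 12 13 14
g(k):  0  0  1  1  2  0  0  1  1  2  0  0  1  1  2
So g(14) = 2.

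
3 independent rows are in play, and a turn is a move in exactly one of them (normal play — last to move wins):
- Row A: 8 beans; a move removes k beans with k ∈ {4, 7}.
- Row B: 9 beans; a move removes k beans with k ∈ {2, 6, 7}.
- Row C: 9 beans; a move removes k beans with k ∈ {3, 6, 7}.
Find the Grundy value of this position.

1

For row A, compute g(0), g(1), … with moves {4, 7}:
g(0) = mex{} = 0
g(1) = mex{} = 0
g(2) = mex{} = 0
g(3) = mex{} = 0
g(4) = mex{0} = 1
g(5) = mex{0} = 1
g(6) = mex{0} = 1
g(7) = mex{0} = 1
g(8) = mex{0,1} = 2
So g(8) = 2.
Grundy values for row B (subtraction set {2, 6, 7}):
k:     0  1  2  3  4  5  6  7  8  9
g(k):  0  0  1  1  0  0  1  1  2  0
So g(9) = 0.
Grundy values for row C (subtraction set {3, 6, 7}):
g(0) = mex{} = 0
g(1) = mex{} = 0
g(2) = mex{} = 0
g(3) = mex{0} = 1
g(4) = mex{0} = 1
g(5) = mex{0} = 1
g(6) = mex{0,1} = 2
g(7) = mex{0,1} = 2
g(8) = mex{0,1} = 2
g(9) = mex{0,1,2} = 3
So g(9) = 3.
By the Sprague-Grundy theorem, the Grundy value of a sum of independent games is the XOR of the component values.
Combined value = 2 ⊕ 0 ⊕ 3 = 1.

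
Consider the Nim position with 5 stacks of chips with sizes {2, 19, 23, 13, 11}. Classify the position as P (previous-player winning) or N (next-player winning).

P-position

In binary:
  00010  (2)
  10011  (19)
  10111  (23)
  01101  (13)
  01011  (11)
  -----
  00000  (0)
The nim-sum is 0, so this is a P-position: the player to move is in a losing position under optimal play.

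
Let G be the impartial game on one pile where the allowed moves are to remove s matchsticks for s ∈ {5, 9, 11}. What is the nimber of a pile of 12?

2

Grundy values for subtraction set {5, 9, 11}:
g(0) = mex{} = 0
g(1) = mex{} = 0
g(2) = mex{} = 0
g(3) = mex{} = 0
g(4) = mex{} = 0
g(5) = mex{0} = 1
g(6) = mex{0} = 1
g(7) = mex{0} = 1
g(8) = mex{0} = 1
g(9) = mex{0} = 1
g(10) = mex{0,1} = 2
g(11) = mex{0,1} = 2
g(12) = mex{0,1} = 2
So g(12) = 2.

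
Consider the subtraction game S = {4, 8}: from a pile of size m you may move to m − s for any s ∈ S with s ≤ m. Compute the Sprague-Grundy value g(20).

Compute g(0), g(1), … for moves {4, 8}:
k:     0  1  2  3  4  5  6  7  8  9 10 11 12 13 14 15 16 17 18 19 20
g(k):  0  0  0  0  1  1  1  1  2  2  2  2  0  0  0  0  1  1  1  1  2
So g(20) = 2.

2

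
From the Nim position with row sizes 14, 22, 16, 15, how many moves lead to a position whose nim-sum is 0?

Compute the nim-sum pairwise:
14 ⊕ 22 = 24
24 ⊕ 16 = 8
8 ⊕ 15 = 7
The overall nim-sum is X = 7. A row of size p has a winning move iff p XOR X < p (reduce it to p XOR X).
  14: 14 XOR 7 = 9 < 14 — winning move (to 9).
  22: 22 XOR 7 = 17 < 22 — winning move (to 17).
  16: 16 XOR 7 = 23 ≥ 16 — no move.
  15: 15 XOR 7 = 8 < 15 — winning move (to 8).
That gives 3 winning moves.

3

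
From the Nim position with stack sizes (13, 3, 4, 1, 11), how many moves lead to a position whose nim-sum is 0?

0

Compute the nim-sum pairwise:
13 XOR 3 = 14
14 XOR 4 = 10
10 XOR 1 = 11
11 XOR 11 = 0
The nim-sum is already 0, so every move leaves a nonzero nim-sum — there are no winning moves.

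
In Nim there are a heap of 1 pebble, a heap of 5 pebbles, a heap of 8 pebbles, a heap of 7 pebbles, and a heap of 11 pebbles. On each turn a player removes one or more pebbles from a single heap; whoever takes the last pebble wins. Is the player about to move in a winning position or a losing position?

Losing position

Compute the nim-sum pairwise:
1 ^ 5 = 4
4 ^ 8 = 12
12 ^ 7 = 11
11 ^ 11 = 0
The nim-sum is 0, so this is a P-position: the player to move is in a losing position under optimal play.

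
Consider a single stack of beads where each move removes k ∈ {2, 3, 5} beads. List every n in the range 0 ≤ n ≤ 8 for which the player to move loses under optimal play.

0, 1, 7, 8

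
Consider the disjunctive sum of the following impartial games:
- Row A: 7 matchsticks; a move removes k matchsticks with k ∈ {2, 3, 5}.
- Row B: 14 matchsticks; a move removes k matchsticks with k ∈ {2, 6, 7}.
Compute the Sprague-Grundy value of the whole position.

0

For row A, compute g(0), g(1), … with moves {2, 3, 5}:
k:     0  1  2  3  4  5  6  7
g(k):  0  0  1  1  2  2  3  0
So g(7) = 0.
For row B, compute g(0), g(1), … with moves {2, 6, 7}:
g(0) = mex{} = 0
g(1) = mex{} = 0
g(2) = mex{0} = 1
g(3) = mex{0} = 1
g(4) = mex{1} = 0
g(5) = mex{1} = 0
g(6) = mex{0} = 1
g(7) = mex{0} = 1
g(8) = mex{0,1} = 2
g(9) = mex{1} = 0
g(10) = mex{0,1,2} = 3
g(11) = mex{0} = 1
g(12) = mex{0,1,3} = 2
g(13) = mex{1} = 0
g(14) = mex{1,2} = 0
So g(14) = 0.
By the Sprague-Grundy theorem, the Grundy value of a sum of independent games is the XOR of the component values.
Combined value = 0 XOR 0 = 0.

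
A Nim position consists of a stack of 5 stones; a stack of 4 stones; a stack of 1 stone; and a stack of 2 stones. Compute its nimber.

Nim-sum: 5 ^ 4 ^ 1 ^ 2 = 2.

2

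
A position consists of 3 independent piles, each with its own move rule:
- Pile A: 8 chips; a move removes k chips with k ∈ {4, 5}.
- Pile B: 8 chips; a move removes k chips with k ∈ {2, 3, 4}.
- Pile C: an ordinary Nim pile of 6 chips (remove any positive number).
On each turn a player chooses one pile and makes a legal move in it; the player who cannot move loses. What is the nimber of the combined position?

5

Build the Grundy sequence for pile A with g(k) = mex{g(k−s) : s ∈ {4, 5}, s ≤ k}:
k:     0  1  2  3  4  5  6  7  8
g(k):  0  0  0  0  1  1  1  1  2
So g(8) = 2.
Build the Grundy sequence for pile B with g(k) = mex{g(k−s) : s ∈ {2, 3, 4}, s ≤ k}:
g(0) = mex{} = 0
g(1) = mex{} = 0
g(2) = mex{0} = 1
g(3) = mex{0} = 1
g(4) = mex{0,1} = 2
g(5) = mex{0,1} = 2
g(6) = mex{1,2} = 0
g(7) = mex{1,2} = 0
g(8) = mex{0,2} = 1
So g(8) = 1.
Pile C is a plain Nim pile of size 6, so its Grundy value is 6.
By the Sprague-Grundy theorem, the Grundy value of a sum of independent games is the XOR of the component values.
Combined value = 2 XOR 1 XOR 6 = 5.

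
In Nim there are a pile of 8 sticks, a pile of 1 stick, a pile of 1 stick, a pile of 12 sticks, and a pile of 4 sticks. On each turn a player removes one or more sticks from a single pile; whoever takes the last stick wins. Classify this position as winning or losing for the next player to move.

Losing position

Nim-sum: 8 ⊕ 1 ⊕ 1 ⊕ 12 ⊕ 4 = 0.
The nim-sum is 0, so this is a P-position: the player to move is in a losing position under optimal play.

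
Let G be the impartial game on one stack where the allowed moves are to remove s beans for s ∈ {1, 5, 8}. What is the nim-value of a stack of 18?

1

Grundy values for subtraction set {1, 5, 8}:
k:     0  1  2  3  4  5  6  7  8  9 10 11 12 13 14 15 16 17 18
g(k):  0  1  0  1  0  1  0  1  2  3  2  3  2  0  1  0  1  0  1
So g(18) = 1.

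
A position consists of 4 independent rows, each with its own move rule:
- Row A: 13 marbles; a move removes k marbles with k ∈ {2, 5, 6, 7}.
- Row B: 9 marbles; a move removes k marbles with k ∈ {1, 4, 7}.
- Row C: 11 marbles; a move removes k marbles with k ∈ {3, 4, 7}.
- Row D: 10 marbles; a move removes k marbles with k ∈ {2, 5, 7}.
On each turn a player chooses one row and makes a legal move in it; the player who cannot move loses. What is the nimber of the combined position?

1

Grundy values for row A (subtraction set {2, 5, 6, 7}):
k:     0  1  2  3  4  5  6  7  8  9 10 11 12 13
g(k):  0  0  1  1  0  2  1  3  2  2  3  3  0  0
So g(13) = 0.
Build the Grundy sequence for row B with g(k) = mex{g(k−s) : s ∈ {1, 4, 7}, s ≤ k}:
k:     0  1  2  3  4  5  6  7  8  9
g(k):  0  1  0  1  2  0  1  2  0  1
So g(9) = 1.
Build the Grundy sequence for row C with g(k) = mex{g(k−s) : s ∈ {3, 4, 7}, s ≤ k}:
g(0) = mex{} = 0
g(1) = mex{} = 0
g(2) = mex{} = 0
g(3) = mex{0} = 1
g(4) = mex{0} = 1
g(5) = mex{0} = 1
g(6) = mex{0,1} = 2
g(7) = mex{0,1} = 2
g(8) = mex{0,1} = 2
g(9) = mex{0,1,2} = 3
g(10) = mex{1,2} = 0
g(11) = mex{1,2} = 0
So g(11) = 0.
For row D, compute g(0), g(1), … with moves {2, 5, 7}:
g(0) = mex{} = 0
g(1) = mex{} = 0
g(2) = mex{0} = 1
g(3) = mex{0} = 1
g(4) = mex{1} = 0
g(5) = mex{0,1} = 2
g(6) = mex{0} = 1
g(7) = mex{0,1,2} = 3
g(8) = mex{0,1} = 2
g(9) = mex{0,1,3} = 2
g(10) = mex{1,2} = 0
So g(10) = 0.
By the Sprague-Grundy theorem, the Grundy value of a sum of independent games is the XOR of the component values.
Combined value = 0 XOR 1 XOR 0 XOR 0 = 1.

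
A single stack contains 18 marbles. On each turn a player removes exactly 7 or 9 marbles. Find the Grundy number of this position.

0

Grundy values for subtraction set {7, 9}:
k:     0  1  2  3  4  5  6  7  8  9 10 11 12 13 14 15 16 17 18
g(k):  0  0  0  0  0  0  0  1  1  1  1  1  1  1  2  2  0  0  0
So g(18) = 0.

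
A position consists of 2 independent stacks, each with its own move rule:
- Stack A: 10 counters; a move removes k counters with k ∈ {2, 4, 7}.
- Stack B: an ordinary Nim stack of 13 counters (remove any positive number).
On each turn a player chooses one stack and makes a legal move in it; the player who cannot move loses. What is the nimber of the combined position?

For stack A, compute g(0), g(1), … with moves {2, 4, 7}:
k:     0  1  2  3  4  5  6  7  8  9 10
g(k):  0  0  1  1  2  2  0  3  1  0  2
So g(10) = 2.
Stack B is a plain Nim stack of size 13, so its Grundy value is 13.
By the Sprague-Grundy theorem, the Grundy value of a sum of independent games is the XOR of the component values.
Combined value = 2 ⊕ 13 = 15.

15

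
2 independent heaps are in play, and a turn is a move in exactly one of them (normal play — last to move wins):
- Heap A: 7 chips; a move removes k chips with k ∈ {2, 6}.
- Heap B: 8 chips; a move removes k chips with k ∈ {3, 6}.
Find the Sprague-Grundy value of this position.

Grundy values for heap A (subtraction set {2, 6}):
k:     0  1  2  3  4  5  6  7
g(k):  0  0  1  1  0  0  1  1
So g(7) = 1.
Build the Grundy sequence for heap B with g(k) = mex{g(k−s) : s ∈ {3, 6}, s ≤ k}:
k:     0  1  2  3  4  5  6  7  8
g(k):  0  0  0  1  1  1  2  2  2
So g(8) = 2.
The value of a disjunctive sum is the nim-sum of the parts.
Combined value = 1 ⊕ 2 = 3.

3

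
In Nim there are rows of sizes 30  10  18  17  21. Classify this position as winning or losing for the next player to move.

Bitwise XOR of the heap sizes:
  11110  (30)
  01010  (10)
  10010  (18)
  10001  (17)
  10101  (21)
  -----
  00010  (2)
The nim-sum is 2 ≠ 0, so this is an N-position: the player to move can win.

Winning position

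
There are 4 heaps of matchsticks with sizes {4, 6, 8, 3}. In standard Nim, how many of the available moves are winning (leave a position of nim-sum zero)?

1

Bitwise XOR of the heap sizes:
  0100  (4)
  0110  (6)
  1000  (8)
  0011  (3)
  ----
  1001  (9)
The overall nim-sum is X = 9. A heap of size p has a winning move iff p XOR X < p (reduce it to p XOR X).
  4: 4 XOR 9 = 13 ≥ 4 — no move.
  6: 6 XOR 9 = 15 ≥ 6 — no move.
  8: 8 XOR 9 = 1 < 8 — winning move (to 1).
  3: 3 XOR 9 = 10 ≥ 3 — no move.
That gives 1 winning move.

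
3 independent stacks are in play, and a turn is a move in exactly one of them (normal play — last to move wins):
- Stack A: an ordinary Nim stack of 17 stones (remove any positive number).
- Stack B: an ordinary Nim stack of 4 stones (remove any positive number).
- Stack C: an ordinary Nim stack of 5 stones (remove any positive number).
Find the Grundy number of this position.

Stack A is a plain Nim stack of size 17, so its Grundy value is 17.
Stack B is a plain Nim stack of size 4, so its Grundy value is 4.
Stack C is a plain Nim stack of size 5, so its Grundy value is 5.
By the Sprague-Grundy theorem, the Grundy value of a sum of independent games is the XOR of the component values.
Combined value = 17 XOR 4 XOR 5 = 16.

16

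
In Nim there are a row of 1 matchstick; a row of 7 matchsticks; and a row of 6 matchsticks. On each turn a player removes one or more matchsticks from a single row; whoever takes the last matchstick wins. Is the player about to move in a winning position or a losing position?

Compute the nim-sum pairwise:
1 XOR 7 = 6
6 XOR 6 = 0
The nim-sum is 0, so this is a P-position: the player to move is in a losing position under optimal play.

Losing position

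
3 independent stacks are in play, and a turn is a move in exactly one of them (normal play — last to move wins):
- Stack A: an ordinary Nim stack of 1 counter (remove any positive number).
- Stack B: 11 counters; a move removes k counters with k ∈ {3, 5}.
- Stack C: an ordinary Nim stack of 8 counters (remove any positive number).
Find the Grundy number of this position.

8

Stack A is a plain Nim stack of size 1, so its Grundy value is 1.
For stack B, compute g(0), g(1), … with moves {3, 5}:
g(0) = mex{} = 0
g(1) = mex{} = 0
g(2) = mex{} = 0
g(3) = mex{0} = 1
g(4) = mex{0} = 1
g(5) = mex{0} = 1
g(6) = mex{0,1} = 2
g(7) = mex{0,1} = 2
g(8) = mex{1} = 0
g(9) = mex{1,2} = 0
g(10) = mex{1,2} = 0
g(11) = mex{0,2} = 1
So g(11) = 1.
Stack C is a plain Nim stack of size 8, so its Grundy value is 8.
The value of a disjunctive sum is the nim-sum of the parts.
Combined value = 1 ⊕ 1 ⊕ 8 = 8.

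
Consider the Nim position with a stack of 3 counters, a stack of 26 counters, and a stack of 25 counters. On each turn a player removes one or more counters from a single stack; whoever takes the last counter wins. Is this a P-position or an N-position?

Nim-sum: 3 ⊕ 26 ⊕ 25 = 0.
The nim-sum is 0, so this is a P-position: the player to move is in a losing position under optimal play.

P-position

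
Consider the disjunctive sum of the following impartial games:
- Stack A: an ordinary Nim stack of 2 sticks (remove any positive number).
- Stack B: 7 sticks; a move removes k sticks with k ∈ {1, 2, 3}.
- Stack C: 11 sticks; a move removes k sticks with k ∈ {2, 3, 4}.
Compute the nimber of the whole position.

3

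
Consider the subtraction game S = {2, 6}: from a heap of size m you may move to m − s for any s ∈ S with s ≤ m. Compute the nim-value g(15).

Build the Grundy sequence with g(k) = mex{g(k−s) : s ∈ {2, 6}, s ≤ k}:
k:     0  1  2  3  4  5  6  7  8  9 10 11 12 13 14 15
g(k):  0  0  1  1  0  0  1  1  0  0  1  1  0  0  1  1
So g(15) = 1.

1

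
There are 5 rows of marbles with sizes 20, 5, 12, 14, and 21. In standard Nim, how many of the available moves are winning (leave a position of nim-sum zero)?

5

In binary:
  10100  (20)
  00101  (5)
  01100  (12)
  01110  (14)
  10101  (21)
  -----
  00110  (6)
The overall nim-sum is X = 6. A row of size p has a winning move iff p XOR X < p (reduce it to p XOR X).
  20: 20 XOR 6 = 18 < 20 — winning move (to 18).
  5: 5 XOR 6 = 3 < 5 — winning move (to 3).
  12: 12 XOR 6 = 10 < 12 — winning move (to 10).
  14: 14 XOR 6 = 8 < 14 — winning move (to 8).
  21: 21 XOR 6 = 19 < 21 — winning move (to 19).
That gives 5 winning moves.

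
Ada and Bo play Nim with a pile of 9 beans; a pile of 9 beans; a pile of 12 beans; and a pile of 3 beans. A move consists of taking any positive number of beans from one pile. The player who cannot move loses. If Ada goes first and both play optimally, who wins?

Ada wins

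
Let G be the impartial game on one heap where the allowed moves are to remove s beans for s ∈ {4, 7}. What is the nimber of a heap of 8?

2

Compute g(0), g(1), … for moves {4, 7}:
g(0) = mex{} = 0
g(1) = mex{} = 0
g(2) = mex{} = 0
g(3) = mex{} = 0
g(4) = mex{0} = 1
g(5) = mex{0} = 1
g(6) = mex{0} = 1
g(7) = mex{0} = 1
g(8) = mex{0,1} = 2
So g(8) = 2.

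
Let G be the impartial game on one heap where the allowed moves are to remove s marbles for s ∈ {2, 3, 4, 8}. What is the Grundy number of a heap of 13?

0

Compute g(0), g(1), … for moves {2, 3, 4, 8}:
k:     0  1  2  3  4  5  6  7  8  9 10 11 12 13
g(k):  0  0  1  1  2  2  0  0  1  1  2  2  0  0
So g(13) = 0.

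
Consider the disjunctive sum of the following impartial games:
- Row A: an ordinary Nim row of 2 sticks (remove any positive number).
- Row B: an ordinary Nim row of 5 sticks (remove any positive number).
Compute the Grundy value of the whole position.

Row A is a plain Nim row of size 2, so its Grundy value is 2.
Row B is a plain Nim row of size 5, so its Grundy value is 5.
The value of a disjunctive sum is the nim-sum of the parts.
Combined value = 2 ⊕ 5 = 7.

7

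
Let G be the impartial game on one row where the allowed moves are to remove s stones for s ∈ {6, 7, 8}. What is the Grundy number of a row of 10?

Build the Grundy sequence with g(k) = mex{g(k−s) : s ∈ {6, 7, 8}, s ≤ k}:
g(0) = mex{} = 0
g(1) = mex{} = 0
g(2) = mex{} = 0
g(3) = mex{} = 0
g(4) = mex{} = 0
g(5) = mex{} = 0
g(6) = mex{0} = 1
g(7) = mex{0} = 1
g(8) = mex{0} = 1
g(9) = mex{0} = 1
g(10) = mex{0} = 1
So g(10) = 1.

1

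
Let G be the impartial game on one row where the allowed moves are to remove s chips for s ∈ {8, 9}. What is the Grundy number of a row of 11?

1

Compute g(0), g(1), … for moves {8, 9}:
g(0) = mex{} = 0
g(1) = mex{} = 0
g(2) = mex{} = 0
g(3) = mex{} = 0
g(4) = mex{} = 0
g(5) = mex{} = 0
g(6) = mex{} = 0
g(7) = mex{} = 0
g(8) = mex{0} = 1
g(9) = mex{0} = 1
g(10) = mex{0} = 1
g(11) = mex{0} = 1
So g(11) = 1.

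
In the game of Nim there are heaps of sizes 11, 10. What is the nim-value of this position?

1

Compute the nim-sum pairwise:
11 XOR 10 = 1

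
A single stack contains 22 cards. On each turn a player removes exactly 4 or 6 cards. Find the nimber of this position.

0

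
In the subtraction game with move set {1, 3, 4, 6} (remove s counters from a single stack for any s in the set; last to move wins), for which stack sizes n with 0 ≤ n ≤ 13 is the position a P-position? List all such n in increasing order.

0, 2, 7, 9

Compute g(0), g(1), … for moves {1, 3, 4, 6}:
k:     0  1  2  3  4  5  6  7  8  9 10 11 12 13
g(k):  0  1  0  1  2  3  2  0  1  0  1  2  3  2
The P-positions (g = 0) in 0..13 are 0, 2, 7, 9.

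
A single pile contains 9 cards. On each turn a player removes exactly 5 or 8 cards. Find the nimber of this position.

Build the Grundy sequence with g(k) = mex{g(k−s) : s ∈ {5, 8}, s ≤ k}:
k:     0  1  2  3  4  5  6  7  8  9
g(k):  0  0  0  0  0  1  1  1  1  1
So g(9) = 1.

1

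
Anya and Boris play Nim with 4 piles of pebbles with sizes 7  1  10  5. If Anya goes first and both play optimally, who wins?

Nim-sum: 7 XOR 1 XOR 10 XOR 5 = 9.
The nim-sum is 9 ≠ 0, so this is an N-position: the player to move can win; Anya has a winning move.

Anya wins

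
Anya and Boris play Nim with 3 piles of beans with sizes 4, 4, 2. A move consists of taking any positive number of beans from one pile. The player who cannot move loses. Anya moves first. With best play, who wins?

Anya wins

Compute the nim-sum pairwise:
4 ^ 4 = 0
0 ^ 2 = 2
The nim-sum is 2 ≠ 0, so this is an N-position: the player to move can win; Anya has a winning move.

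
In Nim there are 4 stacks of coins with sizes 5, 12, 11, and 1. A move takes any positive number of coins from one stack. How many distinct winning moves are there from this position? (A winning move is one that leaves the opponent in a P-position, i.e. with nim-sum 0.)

Compute the nim-sum pairwise:
5 XOR 12 = 9
9 XOR 11 = 2
2 XOR 1 = 3
The overall nim-sum is X = 3. A stack of size p has a winning move iff p XOR X < p (reduce it to p XOR X).
  5: 5 XOR 3 = 6 ≥ 5 — no move.
  12: 12 XOR 3 = 15 ≥ 12 — no move.
  11: 11 XOR 3 = 8 < 11 — winning move (to 8).
  1: 1 XOR 3 = 2 ≥ 1 — no move.
That gives 1 winning move.

1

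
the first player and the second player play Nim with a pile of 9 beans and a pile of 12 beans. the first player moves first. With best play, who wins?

the first player wins

Bitwise XOR of the heap sizes:
  1001  (9)
  1100  (12)
  ----
  0101  (5)
The nim-sum is 5 ≠ 0, so this is an N-position: the player to move can win; the first player has a winning move.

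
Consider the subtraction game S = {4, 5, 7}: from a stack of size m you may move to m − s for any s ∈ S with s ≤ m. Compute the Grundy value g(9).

Compute g(0), g(1), … for moves {4, 5, 7}:
k:     0  1  2  3  4  5  6  7  8  9
g(k):  0  0  0  0  1  1  1  1  2  2
So g(9) = 2.

2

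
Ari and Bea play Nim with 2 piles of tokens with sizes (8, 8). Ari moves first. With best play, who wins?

Nim-sum: 8 XOR 8 = 0.
The nim-sum is 0, so this is a P-position: the player to move is in a losing position under optimal play; Ari is about to move from it and so loses — Bea wins.

Bea wins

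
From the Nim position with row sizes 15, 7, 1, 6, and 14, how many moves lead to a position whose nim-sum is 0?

Write each in binary and XOR column by column:
  1111  (15)
  0111  (7)
  0001  (1)
  0110  (6)
  1110  (14)
  ----
  0001  (1)
The overall nim-sum is X = 1. A row of size p has a winning move iff p XOR X < p (reduce it to p XOR X).
  15: 15 XOR 1 = 14 < 15 — winning move (to 14).
  7: 7 XOR 1 = 6 < 7 — winning move (to 6).
  1: 1 XOR 1 = 0 < 1 — winning move (to 0).
  6: 6 XOR 1 = 7 ≥ 6 — no move.
  14: 14 XOR 1 = 15 ≥ 14 — no move.
That gives 3 winning moves.

3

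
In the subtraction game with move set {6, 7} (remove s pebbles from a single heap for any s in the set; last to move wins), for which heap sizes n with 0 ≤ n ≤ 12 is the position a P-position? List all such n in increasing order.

0, 1, 2, 3, 4, 5

Grundy values for subtraction set {6, 7}:
k:     0  1  2  3  4  5  6  7  8  9 10 11 12
g(k):  0  0  0  0  0  0  1  1  1  1  1  1  2
The P-positions (g = 0) in 0..12 are 0, 1, 2, 3, 4, 5.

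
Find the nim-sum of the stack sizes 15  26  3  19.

5

Nim-sum: 15 ⊕ 26 ⊕ 3 ⊕ 19 = 5.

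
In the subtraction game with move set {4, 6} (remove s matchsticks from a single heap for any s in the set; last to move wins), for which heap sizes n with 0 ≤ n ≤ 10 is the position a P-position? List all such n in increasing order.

0, 1, 2, 3, 10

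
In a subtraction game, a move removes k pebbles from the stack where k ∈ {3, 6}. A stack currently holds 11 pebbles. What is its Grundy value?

0

Build the Grundy sequence with g(k) = mex{g(k−s) : s ∈ {3, 6}, s ≤ k}:
g(0) = mex{} = 0
g(1) = mex{} = 0
g(2) = mex{} = 0
g(3) = mex{0} = 1
g(4) = mex{0} = 1
g(5) = mex{0} = 1
g(6) = mex{0,1} = 2
g(7) = mex{0,1} = 2
g(8) = mex{0,1} = 2
g(9) = mex{1,2} = 0
g(10) = mex{1,2} = 0
g(11) = mex{1,2} = 0
So g(11) = 0.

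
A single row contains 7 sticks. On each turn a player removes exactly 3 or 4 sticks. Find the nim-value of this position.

0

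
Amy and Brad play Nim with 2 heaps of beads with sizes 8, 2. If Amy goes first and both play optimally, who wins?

Amy wins

Compute the nim-sum pairwise:
8 ⊕ 2 = 10
The nim-sum is 10 ≠ 0, so this is an N-position: the player to move can win; Amy has a winning move.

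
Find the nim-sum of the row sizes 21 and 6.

19

Write each in binary and XOR column by column:
  10101  (21)
  00110  (6)
  -----
  10011  (19)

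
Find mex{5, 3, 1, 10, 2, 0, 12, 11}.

The values 0, 1, 2, 3 are all present; 4 is the first non-negative integer missing from the set.

4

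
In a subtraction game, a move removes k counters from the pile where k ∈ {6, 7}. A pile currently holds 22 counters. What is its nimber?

1

Compute g(0), g(1), … for moves {6, 7}:
k:     0  1  2  3  4  5  6  7  8  9 10 11 12 13 14 15 16 17 18 19 20 21 22
g(k):  0  0  0  0  0  0  1  1  1  1  1  1  2  0  0  0  0  0  0  1  1  1  1
So g(22) = 1.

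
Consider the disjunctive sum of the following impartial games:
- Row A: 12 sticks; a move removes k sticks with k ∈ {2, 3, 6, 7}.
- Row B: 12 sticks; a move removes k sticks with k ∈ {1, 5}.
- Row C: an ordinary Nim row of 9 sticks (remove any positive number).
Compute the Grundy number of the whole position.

8

Grundy values for row A (subtraction set {2, 3, 6, 7}):
k:     0  1  2  3  4  5  6  7  8  9 10 11 12
g(k):  0  0  1  1  2  0  3  1  2  0  0  1  1
So g(12) = 1.
Grundy values for row B (subtraction set {1, 5}):
k:     0  1  2  3  4  5  6  7  8  9 10 11 12
g(k):  0  1  0  1  0  1  0  1  0  1  0  1  0
So g(12) = 0.
Row C is a plain Nim row of size 9, so its Grundy value is 9.
The value of a disjunctive sum is the nim-sum of the parts.
Combined value = 1 XOR 0 XOR 9 = 8.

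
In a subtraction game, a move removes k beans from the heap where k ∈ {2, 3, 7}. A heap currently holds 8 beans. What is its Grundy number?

Compute g(0), g(1), … for moves {2, 3, 7}:
g(0) = mex{} = 0
g(1) = mex{} = 0
g(2) = mex{0} = 1
g(3) = mex{0} = 1
g(4) = mex{0,1} = 2
g(5) = mex{1} = 0
g(6) = mex{1,2} = 0
g(7) = mex{0,2} = 1
g(8) = mex{0} = 1
So g(8) = 1.

1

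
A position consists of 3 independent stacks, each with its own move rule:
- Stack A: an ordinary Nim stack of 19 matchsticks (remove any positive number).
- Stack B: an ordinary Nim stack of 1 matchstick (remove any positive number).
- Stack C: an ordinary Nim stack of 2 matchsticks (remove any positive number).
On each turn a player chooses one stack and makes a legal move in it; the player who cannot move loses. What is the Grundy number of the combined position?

16

Stack A is a plain Nim stack of size 19, so its Grundy value is 19.
Stack B is a plain Nim stack of size 1, so its Grundy value is 1.
Stack C is a plain Nim stack of size 2, so its Grundy value is 2.
The value of a disjunctive sum is the nim-sum of the parts.
Combined value = 19 XOR 1 XOR 2 = 16.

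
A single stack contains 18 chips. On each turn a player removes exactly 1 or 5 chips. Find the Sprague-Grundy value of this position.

0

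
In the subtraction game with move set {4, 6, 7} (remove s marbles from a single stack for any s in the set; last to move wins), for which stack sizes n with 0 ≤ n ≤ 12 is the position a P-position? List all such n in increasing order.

Compute g(0), g(1), … for moves {4, 6, 7}:
k:     0  1  2  3  4  5  6  7  8  9 10 11 12
g(k):  0  0  0  0  1  1  1  1  2  2  2  0  0
The P-positions (g = 0) in 0..12 are 0, 1, 2, 3, 11, 12.

0, 1, 2, 3, 11, 12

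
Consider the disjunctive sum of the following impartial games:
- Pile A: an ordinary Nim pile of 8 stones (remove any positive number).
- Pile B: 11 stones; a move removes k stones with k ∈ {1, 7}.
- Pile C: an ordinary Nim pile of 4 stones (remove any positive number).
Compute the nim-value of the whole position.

Pile A is a plain Nim pile of size 8, so its Grundy value is 8.
Build the Grundy sequence for pile B with g(k) = mex{g(k−s) : s ∈ {1, 7}, s ≤ k}:
g(0) = mex{} = 0
g(1) = mex{0} = 1
g(2) = mex{1} = 0
g(3) = mex{0} = 1
g(4) = mex{1} = 0
g(5) = mex{0} = 1
g(6) = mex{1} = 0
g(7) = mex{0} = 1
g(8) = mex{1} = 0
g(9) = mex{0} = 1
g(10) = mex{1} = 0
g(11) = mex{0} = 1
So g(11) = 1.
Pile C is a plain Nim pile of size 4, so its Grundy value is 4.
By the Sprague-Grundy theorem, the Grundy value of a sum of independent games is the XOR of the component values.
Combined value = 8 XOR 1 XOR 4 = 13.

13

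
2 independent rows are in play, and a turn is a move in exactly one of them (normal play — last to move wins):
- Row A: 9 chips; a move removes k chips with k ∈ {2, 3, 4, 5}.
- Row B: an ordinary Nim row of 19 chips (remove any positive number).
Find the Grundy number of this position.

Build the Grundy sequence for row A with g(k) = mex{g(k−s) : s ∈ {2, 3, 4, 5}, s ≤ k}:
g(0) = mex{} = 0
g(1) = mex{} = 0
g(2) = mex{0} = 1
g(3) = mex{0} = 1
g(4) = mex{0,1} = 2
g(5) = mex{0,1} = 2
g(6) = mex{0,1,2} = 3
g(7) = mex{1,2} = 0
g(8) = mex{1,2,3} = 0
g(9) = mex{0,2,3} = 1
So g(9) = 1.
Row B is a plain Nim row of size 19, so its Grundy value is 19.
The value of a disjunctive sum is the nim-sum of the parts.
Combined value = 1 XOR 19 = 18.

18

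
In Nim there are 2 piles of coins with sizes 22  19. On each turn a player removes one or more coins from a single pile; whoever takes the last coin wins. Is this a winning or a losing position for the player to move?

Compute the nim-sum pairwise:
22 ⊕ 19 = 5
The nim-sum is 5 ≠ 0, so this is an N-position: the player to move can win.

Winning position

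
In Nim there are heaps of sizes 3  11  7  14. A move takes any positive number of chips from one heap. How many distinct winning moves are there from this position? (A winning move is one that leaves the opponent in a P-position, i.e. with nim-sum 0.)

Compute the nim-sum pairwise:
3 ⊕ 11 = 8
8 ⊕ 7 = 15
15 ⊕ 14 = 1
The overall nim-sum is X = 1. A heap of size p has a winning move iff p XOR X < p (reduce it to p XOR X).
  3: 3 XOR 1 = 2 < 3 — winning move (to 2).
  11: 11 XOR 1 = 10 < 11 — winning move (to 10).
  7: 7 XOR 1 = 6 < 7 — winning move (to 6).
  14: 14 XOR 1 = 15 ≥ 14 — no move.
That gives 3 winning moves.

3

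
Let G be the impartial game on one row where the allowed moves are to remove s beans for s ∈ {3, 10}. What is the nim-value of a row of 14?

0

Build the Grundy sequence with g(k) = mex{g(k−s) : s ∈ {3, 10}, s ≤ k}:
g(0) = mex{} = 0
g(1) = mex{} = 0
g(2) = mex{} = 0
g(3) = mex{0} = 1
g(4) = mex{0} = 1
g(5) = mex{0} = 1
g(6) = mex{1} = 0
g(7) = mex{1} = 0
g(8) = mex{1} = 0
g(9) = mex{0} = 1
g(10) = mex{0} = 1
g(11) = mex{0} = 1
g(12) = mex{0,1} = 2
g(13) = mex{1} = 0
g(14) = mex{1} = 0
So g(14) = 0.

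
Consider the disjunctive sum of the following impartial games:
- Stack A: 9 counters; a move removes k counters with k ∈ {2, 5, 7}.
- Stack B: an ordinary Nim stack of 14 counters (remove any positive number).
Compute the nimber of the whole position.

12

Grundy values for stack A (subtraction set {2, 5, 7}):
k:     0  1  2  3  4  5  6  7  8  9
g(k):  0  0  1  1  0  2  1  3  2  2
So g(9) = 2.
Stack B is a plain Nim stack of size 14, so its Grundy value is 14.
By the Sprague-Grundy theorem, the Grundy value of a sum of independent games is the XOR of the component values.
Combined value = 2 ⊕ 14 = 12.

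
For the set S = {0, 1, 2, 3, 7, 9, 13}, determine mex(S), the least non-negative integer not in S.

4

The values 0, 1, 2, 3 are all present; 4 is the first non-negative integer missing from the set.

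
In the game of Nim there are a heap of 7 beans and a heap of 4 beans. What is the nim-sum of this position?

Compute the nim-sum pairwise:
7 ⊕ 4 = 3

3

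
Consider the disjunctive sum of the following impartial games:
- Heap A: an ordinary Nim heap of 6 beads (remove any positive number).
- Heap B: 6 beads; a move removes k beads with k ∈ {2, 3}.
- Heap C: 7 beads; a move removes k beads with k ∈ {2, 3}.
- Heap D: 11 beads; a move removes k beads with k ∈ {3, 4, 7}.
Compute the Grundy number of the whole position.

Heap A is a plain Nim heap of size 6, so its Grundy value is 6.
Grundy values for heap B (subtraction set {2, 3}):
k:     0  1  2  3  4  5  6
g(k):  0  0  1  1  2  0  0
So g(6) = 0.
Build the Grundy sequence for heap C with g(k) = mex{g(k−s) : s ∈ {2, 3}, s ≤ k}:
g(0) = mex{} = 0
g(1) = mex{} = 0
g(2) = mex{0} = 1
g(3) = mex{0} = 1
g(4) = mex{0,1} = 2
g(5) = mex{1} = 0
g(6) = mex{1,2} = 0
g(7) = mex{0,2} = 1
So g(7) = 1.
Grundy values for heap D (subtraction set {3, 4, 7}):
k:     0  1  2  3  4  5  6  7  8  9 10 11
g(k):  0  0  0  1  1  1  2  2  2  3  0  0
So g(11) = 0.
By the Sprague-Grundy theorem, the Grundy value of a sum of independent games is the XOR of the component values.
Combined value = 6 XOR 0 XOR 1 XOR 0 = 7.

7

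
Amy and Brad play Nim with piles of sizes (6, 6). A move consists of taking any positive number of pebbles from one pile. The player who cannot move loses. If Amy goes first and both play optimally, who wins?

Brad wins

Nim-sum: 6 ^ 6 = 0.
The nim-sum is 0, so this is a P-position: the player to move is in a losing position under optimal play; Amy is about to move from it and so loses — Brad wins.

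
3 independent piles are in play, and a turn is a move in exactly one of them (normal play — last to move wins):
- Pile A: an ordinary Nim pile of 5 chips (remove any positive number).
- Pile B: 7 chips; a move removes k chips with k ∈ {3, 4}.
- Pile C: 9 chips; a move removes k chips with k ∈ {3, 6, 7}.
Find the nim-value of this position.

6

Pile A is a plain Nim pile of size 5, so its Grundy value is 5.
Grundy values for pile B (subtraction set {3, 4}):
g(0) = mex{} = 0
g(1) = mex{} = 0
g(2) = mex{} = 0
g(3) = mex{0} = 1
g(4) = mex{0} = 1
g(5) = mex{0} = 1
g(6) = mex{0,1} = 2
g(7) = mex{1} = 0
So g(7) = 0.
Build the Grundy sequence for pile C with g(k) = mex{g(k−s) : s ∈ {3, 6, 7}, s ≤ k}:
g(0) = mex{} = 0
g(1) = mex{} = 0
g(2) = mex{} = 0
g(3) = mex{0} = 1
g(4) = mex{0} = 1
g(5) = mex{0} = 1
g(6) = mex{0,1} = 2
g(7) = mex{0,1} = 2
g(8) = mex{0,1} = 2
g(9) = mex{0,1,2} = 3
So g(9) = 3.
The value of a disjunctive sum is the nim-sum of the parts.
Combined value = 5 ⊕ 0 ⊕ 3 = 6.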